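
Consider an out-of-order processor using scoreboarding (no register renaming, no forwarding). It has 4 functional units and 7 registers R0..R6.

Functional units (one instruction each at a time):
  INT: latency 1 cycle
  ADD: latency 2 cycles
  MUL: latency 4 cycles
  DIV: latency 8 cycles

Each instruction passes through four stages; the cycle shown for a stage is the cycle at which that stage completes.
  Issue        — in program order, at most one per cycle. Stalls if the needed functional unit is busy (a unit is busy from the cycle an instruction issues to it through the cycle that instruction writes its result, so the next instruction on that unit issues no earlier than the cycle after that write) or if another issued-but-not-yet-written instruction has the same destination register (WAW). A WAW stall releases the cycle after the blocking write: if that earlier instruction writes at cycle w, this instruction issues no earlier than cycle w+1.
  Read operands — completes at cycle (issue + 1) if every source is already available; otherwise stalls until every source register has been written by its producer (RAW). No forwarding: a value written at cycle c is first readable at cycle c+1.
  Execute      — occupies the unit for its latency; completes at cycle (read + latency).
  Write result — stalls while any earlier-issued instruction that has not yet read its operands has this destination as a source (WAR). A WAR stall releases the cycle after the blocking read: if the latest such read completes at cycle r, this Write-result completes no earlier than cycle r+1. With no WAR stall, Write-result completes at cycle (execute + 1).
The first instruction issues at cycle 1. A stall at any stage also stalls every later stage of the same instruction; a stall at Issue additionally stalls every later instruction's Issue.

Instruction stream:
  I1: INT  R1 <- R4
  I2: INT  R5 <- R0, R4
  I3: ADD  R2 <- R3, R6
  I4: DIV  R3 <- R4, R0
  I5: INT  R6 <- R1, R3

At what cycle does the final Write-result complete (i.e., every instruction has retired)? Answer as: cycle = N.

cycle = 20

  I1 | 1 | 2 | 3 | 4
  I2 | 5 | 6 | 7 | 8   struct: INT busy until I1 writes@4
  I3 | 6 | 7 | 9 | 10
  I4 | 7 | 8 | 16 | 17
  I5 | 9 | 18 | 19 | 20   struct: INT busy until I2 writes@8 · RAW R3: wait I4 write@17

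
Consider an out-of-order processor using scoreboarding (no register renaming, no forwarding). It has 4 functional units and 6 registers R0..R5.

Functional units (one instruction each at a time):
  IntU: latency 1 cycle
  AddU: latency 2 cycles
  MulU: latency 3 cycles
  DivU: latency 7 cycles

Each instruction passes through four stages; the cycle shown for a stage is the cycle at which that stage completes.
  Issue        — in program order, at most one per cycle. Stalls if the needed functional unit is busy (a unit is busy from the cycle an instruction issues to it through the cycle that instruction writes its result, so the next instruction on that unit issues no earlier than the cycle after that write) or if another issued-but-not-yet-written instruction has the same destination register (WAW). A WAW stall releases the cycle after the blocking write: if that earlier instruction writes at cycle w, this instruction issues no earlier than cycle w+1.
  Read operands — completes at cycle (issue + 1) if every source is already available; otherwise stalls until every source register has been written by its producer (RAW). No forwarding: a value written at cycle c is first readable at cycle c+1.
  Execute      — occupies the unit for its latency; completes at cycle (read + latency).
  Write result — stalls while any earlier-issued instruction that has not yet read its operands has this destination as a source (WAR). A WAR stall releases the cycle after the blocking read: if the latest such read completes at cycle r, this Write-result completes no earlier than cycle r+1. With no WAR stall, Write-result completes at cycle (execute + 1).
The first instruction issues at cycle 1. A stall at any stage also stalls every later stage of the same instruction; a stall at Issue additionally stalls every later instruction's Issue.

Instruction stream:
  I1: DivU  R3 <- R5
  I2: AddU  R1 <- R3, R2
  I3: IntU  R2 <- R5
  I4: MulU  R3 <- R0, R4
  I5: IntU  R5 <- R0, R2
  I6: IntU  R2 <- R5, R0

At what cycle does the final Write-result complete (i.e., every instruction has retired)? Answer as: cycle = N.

cycle = 20

[1] I1→DivU
[2] I1 RO, I2→AddU
[3] I3→IntU
[4] I3 RO
[5] I3 EX
[9] I1 EX
[10] I1 WR R3
[11] I2 RO, I4→MulU
[12] I3 WR R2, I4 RO
[13] I2 EX, I5→IntU
[14] I2 WR R1, I5 RO
[15] I4 EX, I5 EX
[16] I4 WR R3, I5 WR R5
[17] I6→IntU
[18] I6 RO
[19] I6 EX
[20] I6 WR R2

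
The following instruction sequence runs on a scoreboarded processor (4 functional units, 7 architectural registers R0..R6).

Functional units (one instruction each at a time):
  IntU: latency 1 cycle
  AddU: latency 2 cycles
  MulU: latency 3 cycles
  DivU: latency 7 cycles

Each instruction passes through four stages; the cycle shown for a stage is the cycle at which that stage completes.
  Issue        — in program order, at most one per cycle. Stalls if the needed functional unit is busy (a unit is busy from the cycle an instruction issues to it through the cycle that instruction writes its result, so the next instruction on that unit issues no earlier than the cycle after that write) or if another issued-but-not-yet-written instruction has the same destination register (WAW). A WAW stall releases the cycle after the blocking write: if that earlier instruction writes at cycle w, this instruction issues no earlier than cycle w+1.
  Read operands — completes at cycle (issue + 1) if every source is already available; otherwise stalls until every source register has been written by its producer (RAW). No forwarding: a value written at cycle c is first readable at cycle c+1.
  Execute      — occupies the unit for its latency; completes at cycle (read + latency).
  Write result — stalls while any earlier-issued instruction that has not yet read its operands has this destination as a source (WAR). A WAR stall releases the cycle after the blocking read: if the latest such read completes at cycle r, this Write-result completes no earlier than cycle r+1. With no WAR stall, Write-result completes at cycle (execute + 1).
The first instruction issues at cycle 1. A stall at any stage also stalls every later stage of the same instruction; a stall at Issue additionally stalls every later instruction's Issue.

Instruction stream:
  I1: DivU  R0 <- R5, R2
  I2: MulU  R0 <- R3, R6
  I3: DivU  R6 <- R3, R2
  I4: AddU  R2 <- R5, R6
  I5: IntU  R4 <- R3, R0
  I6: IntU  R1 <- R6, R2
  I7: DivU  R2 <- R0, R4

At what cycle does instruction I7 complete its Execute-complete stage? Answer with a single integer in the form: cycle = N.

c1: I1→DivU
c2: I1 RO
c9: I1 EX
c10: I1 WR R0
c11: I2→MulU
c12: I2 RO; I3→DivU
c13: I3 RO; I4→AddU
c14: I5→IntU
c15: I2 EX
c16: I2 WR R0
c17: I5 RO
c18: I5 EX
c19: I5 WR R4
c20: I3 EX; I6→IntU
c21: I3 WR R6
c22: I4 RO
c24: I4 EX
c25: I4 WR R2
c26: I6 RO; I7→DivU
c27: I6 EX; I7 RO
c28: I6 WR R1
c34: I7 EX
c35: I7 WR R2

cycle = 34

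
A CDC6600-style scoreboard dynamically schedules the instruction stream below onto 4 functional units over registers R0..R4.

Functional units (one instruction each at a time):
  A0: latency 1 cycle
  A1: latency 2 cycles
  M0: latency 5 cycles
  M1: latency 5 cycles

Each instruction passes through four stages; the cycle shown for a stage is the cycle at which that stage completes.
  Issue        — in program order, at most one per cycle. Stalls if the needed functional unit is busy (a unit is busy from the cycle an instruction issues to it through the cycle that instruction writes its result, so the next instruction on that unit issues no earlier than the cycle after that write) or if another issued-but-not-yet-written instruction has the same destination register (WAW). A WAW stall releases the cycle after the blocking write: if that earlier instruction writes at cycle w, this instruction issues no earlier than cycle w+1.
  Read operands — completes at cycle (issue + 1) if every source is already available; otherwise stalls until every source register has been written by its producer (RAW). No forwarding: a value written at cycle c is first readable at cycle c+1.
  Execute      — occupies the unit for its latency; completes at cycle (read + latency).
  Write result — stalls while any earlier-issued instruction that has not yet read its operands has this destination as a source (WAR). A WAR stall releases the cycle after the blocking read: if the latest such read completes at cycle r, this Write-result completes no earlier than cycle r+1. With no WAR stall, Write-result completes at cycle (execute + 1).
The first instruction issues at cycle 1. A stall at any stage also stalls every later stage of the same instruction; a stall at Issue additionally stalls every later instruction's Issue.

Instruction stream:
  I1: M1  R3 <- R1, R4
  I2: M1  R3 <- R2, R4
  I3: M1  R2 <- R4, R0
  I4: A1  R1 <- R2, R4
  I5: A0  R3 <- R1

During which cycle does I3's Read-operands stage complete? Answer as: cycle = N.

cycle = 18

  I1 | 1 | 2 | 7 | 8
  I2 | 9 | 10 | 15 | 16   struct: M1 busy until I1 writes@8
  I3 | 17 | 18 | 23 | 24   struct: M1 busy until I2 writes@16
  I4 | 18 | 25 | 27 | 28   RAW R2: wait I3 write@24
  I5 | 19 | 29 | 30 | 31   RAW R1: wait I4 write@28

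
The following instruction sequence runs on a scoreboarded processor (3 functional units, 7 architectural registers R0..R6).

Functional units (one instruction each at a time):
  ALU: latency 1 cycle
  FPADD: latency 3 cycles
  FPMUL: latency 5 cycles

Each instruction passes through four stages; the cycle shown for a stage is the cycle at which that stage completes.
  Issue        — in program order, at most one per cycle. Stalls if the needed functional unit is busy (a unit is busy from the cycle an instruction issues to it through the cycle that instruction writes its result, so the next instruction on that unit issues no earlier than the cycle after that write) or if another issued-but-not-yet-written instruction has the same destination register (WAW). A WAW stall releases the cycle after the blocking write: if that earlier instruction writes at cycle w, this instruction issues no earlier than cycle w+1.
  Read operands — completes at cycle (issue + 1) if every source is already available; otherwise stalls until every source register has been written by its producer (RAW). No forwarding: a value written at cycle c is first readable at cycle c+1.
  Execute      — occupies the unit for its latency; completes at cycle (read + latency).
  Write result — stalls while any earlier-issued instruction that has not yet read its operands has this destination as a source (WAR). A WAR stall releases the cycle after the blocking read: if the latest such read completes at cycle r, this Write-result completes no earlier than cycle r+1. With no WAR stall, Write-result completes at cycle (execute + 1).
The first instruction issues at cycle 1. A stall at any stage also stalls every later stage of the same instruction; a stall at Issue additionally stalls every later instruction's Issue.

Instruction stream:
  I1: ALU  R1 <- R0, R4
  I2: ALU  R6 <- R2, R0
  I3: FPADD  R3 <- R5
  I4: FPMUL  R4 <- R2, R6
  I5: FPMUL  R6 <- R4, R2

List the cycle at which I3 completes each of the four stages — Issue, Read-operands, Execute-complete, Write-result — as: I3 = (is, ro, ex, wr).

c1: I1 issues→ALU
c2: I1 reads
c3: I1 exec-done
c4: I1 writes R1
c5: I2 issues→ALU
c6: I2 reads · I3 issues→FPADD
c7: I2 exec-done · I3 reads · I4 issues→FPMUL
c8: I2 writes R6
c9: I4 reads
c10: I3 exec-done
c11: I3 writes R3
c14: I4 exec-done
c15: I4 writes R4
c16: I5 issues→FPMUL
c17: I5 reads
c22: I5 exec-done
c23: I5 writes R6

I3 = (6, 7, 10, 11)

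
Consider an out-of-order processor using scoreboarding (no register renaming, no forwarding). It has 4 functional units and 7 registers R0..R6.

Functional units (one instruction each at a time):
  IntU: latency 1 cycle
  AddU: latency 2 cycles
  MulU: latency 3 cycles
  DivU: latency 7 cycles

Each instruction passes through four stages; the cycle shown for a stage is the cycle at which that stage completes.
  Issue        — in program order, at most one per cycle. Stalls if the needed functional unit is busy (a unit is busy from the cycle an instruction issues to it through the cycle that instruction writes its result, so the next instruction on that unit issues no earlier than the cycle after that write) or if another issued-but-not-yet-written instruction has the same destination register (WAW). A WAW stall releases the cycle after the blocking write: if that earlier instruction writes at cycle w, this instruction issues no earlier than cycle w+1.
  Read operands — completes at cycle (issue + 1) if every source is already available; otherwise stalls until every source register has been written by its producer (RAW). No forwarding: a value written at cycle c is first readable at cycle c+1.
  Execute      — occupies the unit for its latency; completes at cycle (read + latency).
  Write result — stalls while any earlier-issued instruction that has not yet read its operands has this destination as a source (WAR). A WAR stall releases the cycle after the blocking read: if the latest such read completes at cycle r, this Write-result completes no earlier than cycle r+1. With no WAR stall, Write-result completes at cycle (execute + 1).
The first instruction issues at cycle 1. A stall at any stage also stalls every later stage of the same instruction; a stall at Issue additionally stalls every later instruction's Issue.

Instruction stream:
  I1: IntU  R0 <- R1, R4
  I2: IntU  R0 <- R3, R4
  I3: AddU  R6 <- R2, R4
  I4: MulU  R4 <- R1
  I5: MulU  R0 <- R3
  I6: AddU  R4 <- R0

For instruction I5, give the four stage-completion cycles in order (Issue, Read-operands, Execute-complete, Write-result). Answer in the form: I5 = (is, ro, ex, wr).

c1: I1→IntU
c2: I1 RO
c3: I1 EX
c4: I1 WR R0
c5: I2→IntU
c6: I2 RO | I3→AddU
c7: I2 EX | I3 RO | I4→MulU
c8: I2 WR R0 | I4 RO
c9: I3 EX
c10: I3 WR R6
c11: I4 EX
c12: I4 WR R4
c13: I5→MulU
c14: I5 RO | I6→AddU
c17: I5 EX
c18: I5 WR R0
c19: I6 RO
c21: I6 EX
c22: I6 WR R4

I5 = (13, 14, 17, 18)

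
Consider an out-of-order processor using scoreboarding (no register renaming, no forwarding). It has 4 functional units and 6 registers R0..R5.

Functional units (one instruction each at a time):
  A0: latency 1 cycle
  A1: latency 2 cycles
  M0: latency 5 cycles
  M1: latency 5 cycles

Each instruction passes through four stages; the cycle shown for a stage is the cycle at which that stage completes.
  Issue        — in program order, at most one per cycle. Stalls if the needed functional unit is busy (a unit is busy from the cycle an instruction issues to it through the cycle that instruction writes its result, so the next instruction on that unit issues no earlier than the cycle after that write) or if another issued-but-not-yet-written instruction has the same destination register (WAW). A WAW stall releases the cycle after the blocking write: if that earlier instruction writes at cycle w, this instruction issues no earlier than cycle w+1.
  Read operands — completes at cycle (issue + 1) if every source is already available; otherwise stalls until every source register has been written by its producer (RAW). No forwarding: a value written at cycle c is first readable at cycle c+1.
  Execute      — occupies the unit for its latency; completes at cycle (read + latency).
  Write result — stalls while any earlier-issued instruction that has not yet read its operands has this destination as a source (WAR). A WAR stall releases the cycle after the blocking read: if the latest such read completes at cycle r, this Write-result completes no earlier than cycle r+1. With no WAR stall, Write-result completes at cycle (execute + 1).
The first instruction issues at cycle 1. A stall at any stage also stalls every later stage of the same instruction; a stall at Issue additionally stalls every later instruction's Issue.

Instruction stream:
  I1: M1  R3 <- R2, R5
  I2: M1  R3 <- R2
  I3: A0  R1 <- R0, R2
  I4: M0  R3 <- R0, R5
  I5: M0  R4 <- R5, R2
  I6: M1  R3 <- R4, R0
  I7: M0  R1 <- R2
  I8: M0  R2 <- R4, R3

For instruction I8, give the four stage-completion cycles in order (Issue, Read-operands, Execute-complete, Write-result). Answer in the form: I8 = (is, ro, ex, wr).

cycle 1: I1→M1
cycle 2: I1 RO
cycle 7: I1 EX
cycle 8: I1 WR R3
cycle 9: I2→M1
cycle 10: I2 RO, I3→A0
cycle 11: I3 RO
cycle 12: I3 EX
cycle 13: I3 WR R1
cycle 15: I2 EX
cycle 16: I2 WR R3
cycle 17: I4→M0
cycle 18: I4 RO
cycle 23: I4 EX
cycle 24: I4 WR R3
cycle 25: I5→M0
cycle 26: I5 RO, I6→M1
cycle 31: I5 EX
cycle 32: I5 WR R4
cycle 33: I6 RO, I7→M0
cycle 34: I7 RO
cycle 38: I6 EX
cycle 39: I6 WR R3, I7 EX
cycle 40: I7 WR R1
cycle 41: I8→M0
cycle 42: I8 RO
cycle 47: I8 EX
cycle 48: I8 WR R2

I8 = (41, 42, 47, 48)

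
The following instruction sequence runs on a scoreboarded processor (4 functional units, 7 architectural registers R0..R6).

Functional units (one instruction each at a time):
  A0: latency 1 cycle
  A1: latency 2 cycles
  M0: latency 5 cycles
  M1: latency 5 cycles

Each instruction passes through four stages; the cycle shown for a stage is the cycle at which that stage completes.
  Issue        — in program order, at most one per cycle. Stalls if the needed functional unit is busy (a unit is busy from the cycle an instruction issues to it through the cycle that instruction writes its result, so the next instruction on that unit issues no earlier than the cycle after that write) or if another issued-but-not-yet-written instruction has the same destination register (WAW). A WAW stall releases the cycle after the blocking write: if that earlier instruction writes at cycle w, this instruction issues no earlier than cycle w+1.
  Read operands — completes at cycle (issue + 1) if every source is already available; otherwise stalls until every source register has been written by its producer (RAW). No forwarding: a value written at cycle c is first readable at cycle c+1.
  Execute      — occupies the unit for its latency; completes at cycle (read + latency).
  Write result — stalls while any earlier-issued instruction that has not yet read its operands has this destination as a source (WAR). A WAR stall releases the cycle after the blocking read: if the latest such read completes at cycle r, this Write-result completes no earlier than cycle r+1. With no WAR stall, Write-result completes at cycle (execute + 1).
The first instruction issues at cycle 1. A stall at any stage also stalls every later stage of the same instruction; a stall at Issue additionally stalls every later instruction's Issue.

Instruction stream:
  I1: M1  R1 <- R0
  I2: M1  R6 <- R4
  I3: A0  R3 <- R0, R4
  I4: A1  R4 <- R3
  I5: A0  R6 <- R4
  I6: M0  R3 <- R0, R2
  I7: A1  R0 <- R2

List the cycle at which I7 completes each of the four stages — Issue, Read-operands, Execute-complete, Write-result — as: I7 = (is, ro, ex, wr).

I7 = (19, 20, 22, 23)

t=1  I1→M1
t=2  I1 RO
t=7  I1 EX
t=8  I1 WR R1
t=9  I2→M1
t=10  I2 RO | I3→A0
t=11  I3 RO | I4→A1
t=12  I3 EX
t=13  I3 WR R3
t=14  I4 RO
t=15  I2 EX
t=16  I2 WR R6 | I4 EX
t=17  I4 WR R4 | I5→A0
t=18  I5 RO | I6→M0
t=19  I5 EX | I6 RO | I7→A1
t=20  I5 WR R6 | I7 RO
t=22  I7 EX
t=23  I7 WR R0
t=24  I6 EX
t=25  I6 WR R3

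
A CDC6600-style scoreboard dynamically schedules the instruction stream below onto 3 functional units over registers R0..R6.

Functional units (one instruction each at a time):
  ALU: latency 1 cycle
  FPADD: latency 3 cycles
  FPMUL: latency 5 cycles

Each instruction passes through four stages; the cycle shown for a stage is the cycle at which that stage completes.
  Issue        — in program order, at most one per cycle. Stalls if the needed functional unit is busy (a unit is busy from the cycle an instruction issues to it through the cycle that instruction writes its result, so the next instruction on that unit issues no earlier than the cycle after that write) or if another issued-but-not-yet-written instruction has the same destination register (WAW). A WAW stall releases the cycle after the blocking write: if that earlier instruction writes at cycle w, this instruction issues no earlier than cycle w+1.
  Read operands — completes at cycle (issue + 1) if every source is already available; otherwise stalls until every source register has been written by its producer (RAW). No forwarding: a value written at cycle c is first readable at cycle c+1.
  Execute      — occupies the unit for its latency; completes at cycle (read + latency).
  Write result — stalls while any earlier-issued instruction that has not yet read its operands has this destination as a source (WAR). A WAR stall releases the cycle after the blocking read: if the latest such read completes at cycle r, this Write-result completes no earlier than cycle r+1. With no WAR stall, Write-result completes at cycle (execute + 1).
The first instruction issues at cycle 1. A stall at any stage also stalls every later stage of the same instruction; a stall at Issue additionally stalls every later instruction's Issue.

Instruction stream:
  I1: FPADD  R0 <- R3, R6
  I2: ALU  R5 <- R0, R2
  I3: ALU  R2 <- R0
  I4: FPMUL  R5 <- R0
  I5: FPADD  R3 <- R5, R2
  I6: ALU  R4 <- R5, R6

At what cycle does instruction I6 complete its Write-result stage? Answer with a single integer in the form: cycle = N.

cycle = 21

[1] issue I1 (FPADD)
[2] I1 read-ops · issue I2 (ALU)
[5] I1 finished on FPADD
[6] I1→R0
[7] I2 read-ops
[8] I2 finished on ALU
[9] I2→R5
[10] issue I3 (ALU)
[11] I3 read-ops · issue I4 (FPMUL)
[12] I3 finished on ALU · I4 read-ops · issue I5 (FPADD)
[13] I3→R2
[14] issue I6 (ALU)
[17] I4 finished on FPMUL
[18] I4→R5
[19] I5 read-ops · I6 read-ops
[20] I6 finished on ALU
[21] I6→R4
[22] I5 finished on FPADD
[23] I5→R3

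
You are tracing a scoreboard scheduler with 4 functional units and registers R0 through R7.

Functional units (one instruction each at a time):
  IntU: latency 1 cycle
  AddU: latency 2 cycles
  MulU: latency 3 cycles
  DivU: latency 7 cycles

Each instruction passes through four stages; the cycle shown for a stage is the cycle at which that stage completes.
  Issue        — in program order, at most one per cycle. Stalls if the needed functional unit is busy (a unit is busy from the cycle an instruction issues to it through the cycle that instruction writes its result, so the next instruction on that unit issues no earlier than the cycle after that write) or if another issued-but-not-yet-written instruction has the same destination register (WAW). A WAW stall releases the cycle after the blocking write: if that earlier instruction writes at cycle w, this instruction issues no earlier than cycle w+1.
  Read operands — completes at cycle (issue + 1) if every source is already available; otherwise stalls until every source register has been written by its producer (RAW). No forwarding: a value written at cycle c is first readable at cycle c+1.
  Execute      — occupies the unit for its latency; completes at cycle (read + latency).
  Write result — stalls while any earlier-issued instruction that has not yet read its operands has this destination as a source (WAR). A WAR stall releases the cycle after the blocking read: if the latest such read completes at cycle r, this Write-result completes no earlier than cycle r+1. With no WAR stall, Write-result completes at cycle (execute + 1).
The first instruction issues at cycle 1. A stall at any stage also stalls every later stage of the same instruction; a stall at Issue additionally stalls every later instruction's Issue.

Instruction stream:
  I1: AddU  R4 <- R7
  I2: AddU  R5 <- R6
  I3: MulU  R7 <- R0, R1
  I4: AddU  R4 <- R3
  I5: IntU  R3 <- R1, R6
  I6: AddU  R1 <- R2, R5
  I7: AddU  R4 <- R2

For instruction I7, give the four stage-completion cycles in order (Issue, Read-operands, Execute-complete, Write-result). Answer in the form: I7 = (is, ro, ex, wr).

[1] I1 dispatched to AddU
[2] I1 operands ready
[4] I1 complete
[5] R4←I1
[6] I2 dispatched to AddU
[7] I2 operands ready | I3 dispatched to MulU
[8] I3 operands ready
[9] I2 complete
[10] R5←I2
[11] I3 complete | I4 dispatched to AddU
[12] R7←I3 | I4 operands ready | I5 dispatched to IntU
[13] I5 operands ready
[14] I4 complete | I5 complete
[15] R4←I4 | R3←I5
[16] I6 dispatched to AddU
[17] I6 operands ready
[19] I6 complete
[20] R1←I6
[21] I7 dispatched to AddU
[22] I7 operands ready
[24] I7 complete
[25] R4←I7

I7 = (21, 22, 24, 25)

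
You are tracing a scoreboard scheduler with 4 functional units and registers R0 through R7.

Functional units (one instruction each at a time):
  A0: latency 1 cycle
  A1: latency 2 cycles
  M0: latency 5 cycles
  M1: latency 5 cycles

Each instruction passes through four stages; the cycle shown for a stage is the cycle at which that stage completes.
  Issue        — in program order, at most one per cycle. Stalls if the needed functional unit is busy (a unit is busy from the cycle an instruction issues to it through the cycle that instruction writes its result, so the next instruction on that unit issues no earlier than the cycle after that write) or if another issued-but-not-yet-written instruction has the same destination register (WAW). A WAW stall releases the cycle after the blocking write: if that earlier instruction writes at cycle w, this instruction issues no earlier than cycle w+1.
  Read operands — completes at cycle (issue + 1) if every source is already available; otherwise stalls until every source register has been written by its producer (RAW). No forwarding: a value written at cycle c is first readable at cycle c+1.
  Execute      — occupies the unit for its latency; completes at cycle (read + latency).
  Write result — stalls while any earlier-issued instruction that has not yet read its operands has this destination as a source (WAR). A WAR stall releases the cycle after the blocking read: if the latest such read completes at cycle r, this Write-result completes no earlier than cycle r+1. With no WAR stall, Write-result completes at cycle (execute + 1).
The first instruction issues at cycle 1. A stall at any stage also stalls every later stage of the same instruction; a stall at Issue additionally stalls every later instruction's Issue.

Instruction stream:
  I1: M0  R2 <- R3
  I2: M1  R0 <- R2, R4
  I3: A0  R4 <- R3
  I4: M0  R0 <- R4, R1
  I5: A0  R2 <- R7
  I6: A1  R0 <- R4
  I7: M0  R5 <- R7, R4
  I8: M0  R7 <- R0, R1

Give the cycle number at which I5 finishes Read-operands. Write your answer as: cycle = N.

[1] I1 issues→M0
[2] I1 reads · I2 issues→M1
[3] I3 issues→A0
[4] I3 reads
[5] I3 exec-done
[7] I1 exec-done
[8] I1 writes R2
[9] I2 reads
[10] I3 writes R4
[14] I2 exec-done
[15] I2 writes R0
[16] I4 issues→M0
[17] I4 reads · I5 issues→A0
[18] I5 reads
[19] I5 exec-done
[20] I5 writes R2
[22] I4 exec-done
[23] I4 writes R0
[24] I6 issues→A1
[25] I6 reads · I7 issues→M0
[26] I7 reads
[27] I6 exec-done
[28] I6 writes R0
[31] I7 exec-done
[32] I7 writes R5
[33] I8 issues→M0
[34] I8 reads
[39] I8 exec-done
[40] I8 writes R7

cycle = 18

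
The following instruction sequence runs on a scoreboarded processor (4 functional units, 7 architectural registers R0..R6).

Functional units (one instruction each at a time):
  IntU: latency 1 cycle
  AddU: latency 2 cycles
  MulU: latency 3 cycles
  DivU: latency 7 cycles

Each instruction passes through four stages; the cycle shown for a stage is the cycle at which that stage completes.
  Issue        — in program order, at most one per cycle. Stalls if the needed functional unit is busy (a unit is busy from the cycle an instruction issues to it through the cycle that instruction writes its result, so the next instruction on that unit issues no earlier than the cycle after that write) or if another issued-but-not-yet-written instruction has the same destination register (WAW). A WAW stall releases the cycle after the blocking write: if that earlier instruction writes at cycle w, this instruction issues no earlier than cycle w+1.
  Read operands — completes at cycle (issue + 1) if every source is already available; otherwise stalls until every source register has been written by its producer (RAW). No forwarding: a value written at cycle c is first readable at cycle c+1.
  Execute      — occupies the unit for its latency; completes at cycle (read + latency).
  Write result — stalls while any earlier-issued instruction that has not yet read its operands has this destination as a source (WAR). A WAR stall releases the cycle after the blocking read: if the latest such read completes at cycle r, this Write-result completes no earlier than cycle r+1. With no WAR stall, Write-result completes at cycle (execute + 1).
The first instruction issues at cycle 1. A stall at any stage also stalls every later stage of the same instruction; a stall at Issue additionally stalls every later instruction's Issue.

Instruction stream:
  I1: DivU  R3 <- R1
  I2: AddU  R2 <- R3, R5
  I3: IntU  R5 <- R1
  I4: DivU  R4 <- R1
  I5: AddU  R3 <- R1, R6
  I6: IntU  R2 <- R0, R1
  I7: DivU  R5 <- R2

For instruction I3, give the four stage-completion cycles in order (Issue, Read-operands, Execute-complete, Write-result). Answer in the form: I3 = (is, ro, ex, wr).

I3 = (3, 4, 5, 12)

cycle 1: I1 issues→DivU
cycle 2: I1 reads, I2 issues→AddU
cycle 3: I3 issues→IntU
cycle 4: I3 reads
cycle 5: I3 exec-done
cycle 9: I1 exec-done
cycle 10: I1 writes R3
cycle 11: I2 reads, I4 issues→DivU
cycle 12: I3 writes R5, I4 reads
cycle 13: I2 exec-done
cycle 14: I2 writes R2
cycle 15: I5 issues→AddU
cycle 16: I5 reads, I6 issues→IntU
cycle 17: I6 reads
cycle 18: I5 exec-done, I6 exec-done
cycle 19: I4 exec-done, I5 writes R3, I6 writes R2
cycle 20: I4 writes R4
cycle 21: I7 issues→DivU
cycle 22: I7 reads
cycle 29: I7 exec-done
cycle 30: I7 writes R5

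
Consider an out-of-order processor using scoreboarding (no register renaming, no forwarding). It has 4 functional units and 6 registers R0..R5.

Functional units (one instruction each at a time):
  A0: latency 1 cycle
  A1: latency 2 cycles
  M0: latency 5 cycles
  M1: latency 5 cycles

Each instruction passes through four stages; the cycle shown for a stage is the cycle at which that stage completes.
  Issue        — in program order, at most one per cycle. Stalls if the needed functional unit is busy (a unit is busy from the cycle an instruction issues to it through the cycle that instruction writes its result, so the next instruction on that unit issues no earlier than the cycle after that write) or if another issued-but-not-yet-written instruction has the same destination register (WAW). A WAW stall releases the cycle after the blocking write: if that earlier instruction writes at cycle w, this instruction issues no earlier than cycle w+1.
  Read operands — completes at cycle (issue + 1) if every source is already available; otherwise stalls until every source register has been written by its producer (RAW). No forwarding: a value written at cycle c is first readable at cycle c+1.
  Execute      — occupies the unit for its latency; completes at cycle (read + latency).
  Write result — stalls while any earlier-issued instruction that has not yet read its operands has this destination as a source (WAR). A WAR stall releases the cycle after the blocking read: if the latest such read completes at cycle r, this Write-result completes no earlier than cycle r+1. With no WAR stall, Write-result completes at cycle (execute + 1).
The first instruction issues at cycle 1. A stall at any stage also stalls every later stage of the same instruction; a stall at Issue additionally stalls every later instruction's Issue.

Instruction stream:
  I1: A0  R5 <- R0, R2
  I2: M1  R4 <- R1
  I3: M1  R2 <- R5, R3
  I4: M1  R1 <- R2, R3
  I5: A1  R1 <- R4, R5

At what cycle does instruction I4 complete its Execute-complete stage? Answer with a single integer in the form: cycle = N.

t=1  I1 dispatched to A0
t=2  I1 operands ready | I2 dispatched to M1
t=3  I1 complete | I2 operands ready
t=4  R5←I1
t=8  I2 complete
t=9  R4←I2
t=10  I3 dispatched to M1
t=11  I3 operands ready
t=16  I3 complete
t=17  R2←I3
t=18  I4 dispatched to M1
t=19  I4 operands ready
t=24  I4 complete
t=25  R1←I4
t=26  I5 dispatched to A1
t=27  I5 operands ready
t=29  I5 complete
t=30  R1←I5

cycle = 24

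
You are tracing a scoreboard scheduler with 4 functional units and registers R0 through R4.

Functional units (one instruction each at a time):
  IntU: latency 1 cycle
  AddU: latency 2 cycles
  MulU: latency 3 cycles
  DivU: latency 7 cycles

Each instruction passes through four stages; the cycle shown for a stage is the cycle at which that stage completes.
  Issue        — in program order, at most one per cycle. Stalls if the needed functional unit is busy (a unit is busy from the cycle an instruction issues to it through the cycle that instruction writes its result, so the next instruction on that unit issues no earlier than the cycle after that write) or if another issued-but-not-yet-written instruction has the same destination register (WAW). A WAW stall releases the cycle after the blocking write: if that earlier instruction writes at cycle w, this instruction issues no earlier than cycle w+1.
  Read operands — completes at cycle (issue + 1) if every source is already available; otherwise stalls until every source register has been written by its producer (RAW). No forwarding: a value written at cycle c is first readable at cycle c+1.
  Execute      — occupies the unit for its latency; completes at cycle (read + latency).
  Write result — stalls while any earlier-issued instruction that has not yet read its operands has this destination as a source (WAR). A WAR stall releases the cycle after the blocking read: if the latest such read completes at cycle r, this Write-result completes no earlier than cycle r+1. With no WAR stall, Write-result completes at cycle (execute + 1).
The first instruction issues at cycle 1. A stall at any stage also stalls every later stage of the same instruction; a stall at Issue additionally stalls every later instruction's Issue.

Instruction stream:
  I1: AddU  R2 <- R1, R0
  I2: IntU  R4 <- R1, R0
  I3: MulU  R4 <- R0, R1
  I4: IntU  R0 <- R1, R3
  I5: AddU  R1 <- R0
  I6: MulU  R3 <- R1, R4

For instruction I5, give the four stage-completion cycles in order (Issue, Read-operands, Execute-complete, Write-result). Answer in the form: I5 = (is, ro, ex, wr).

I5 = (8, 11, 13, 14)

[1] issue I1 (AddU)
[2] I1 read-ops, issue I2 (IntU)
[3] I2 read-ops
[4] I1 finished on AddU, I2 finished on IntU
[5] I1→R2, I2→R4
[6] issue I3 (MulU)
[7] I3 read-ops, issue I4 (IntU)
[8] I4 read-ops, issue I5 (AddU)
[9] I4 finished on IntU
[10] I3 finished on MulU, I4→R0
[11] I3→R4, I5 read-ops
[12] issue I6 (MulU)
[13] I5 finished on AddU
[14] I5→R1
[15] I6 read-ops
[18] I6 finished on MulU
[19] I6→R3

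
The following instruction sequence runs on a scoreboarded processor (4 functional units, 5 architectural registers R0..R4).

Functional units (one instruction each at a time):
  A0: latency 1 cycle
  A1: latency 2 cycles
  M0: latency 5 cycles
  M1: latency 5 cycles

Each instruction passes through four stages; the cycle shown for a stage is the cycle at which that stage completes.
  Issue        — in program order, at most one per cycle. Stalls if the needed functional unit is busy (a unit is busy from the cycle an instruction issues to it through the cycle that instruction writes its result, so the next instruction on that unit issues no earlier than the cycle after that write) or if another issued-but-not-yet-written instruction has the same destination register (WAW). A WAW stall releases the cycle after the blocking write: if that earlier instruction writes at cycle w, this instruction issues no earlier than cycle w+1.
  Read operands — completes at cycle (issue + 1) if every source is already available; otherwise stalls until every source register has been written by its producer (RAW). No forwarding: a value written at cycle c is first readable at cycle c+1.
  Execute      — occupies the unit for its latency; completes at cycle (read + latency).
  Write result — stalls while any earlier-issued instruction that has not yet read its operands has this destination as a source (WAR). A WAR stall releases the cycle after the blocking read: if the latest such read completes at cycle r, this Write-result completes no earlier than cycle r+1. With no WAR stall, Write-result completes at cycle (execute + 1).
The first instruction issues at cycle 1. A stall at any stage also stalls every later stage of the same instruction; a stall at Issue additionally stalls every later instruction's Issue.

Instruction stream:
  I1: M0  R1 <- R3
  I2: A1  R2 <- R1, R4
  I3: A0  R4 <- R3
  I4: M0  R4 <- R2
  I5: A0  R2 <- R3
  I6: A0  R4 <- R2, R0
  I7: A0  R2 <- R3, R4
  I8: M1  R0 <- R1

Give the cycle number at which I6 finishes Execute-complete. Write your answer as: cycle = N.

cycle 1: I1 dispatched to M0
cycle 2: I1 operands ready; I2 dispatched to A1
cycle 3: I3 dispatched to A0
cycle 4: I3 operands ready
cycle 5: I3 complete
cycle 7: I1 complete
cycle 8: R1←I1
cycle 9: I2 operands ready
cycle 10: R4←I3
cycle 11: I2 complete; I4 dispatched to M0
cycle 12: R2←I2
cycle 13: I4 operands ready; I5 dispatched to A0
cycle 14: I5 operands ready
cycle 15: I5 complete
cycle 16: R2←I5
cycle 18: I4 complete
cycle 19: R4←I4
cycle 20: I6 dispatched to A0
cycle 21: I6 operands ready
cycle 22: I6 complete
cycle 23: R4←I6
cycle 24: I7 dispatched to A0
cycle 25: I7 operands ready; I8 dispatched to M1
cycle 26: I7 complete; I8 operands ready
cycle 27: R2←I7
cycle 31: I8 complete
cycle 32: R0←I8

cycle = 22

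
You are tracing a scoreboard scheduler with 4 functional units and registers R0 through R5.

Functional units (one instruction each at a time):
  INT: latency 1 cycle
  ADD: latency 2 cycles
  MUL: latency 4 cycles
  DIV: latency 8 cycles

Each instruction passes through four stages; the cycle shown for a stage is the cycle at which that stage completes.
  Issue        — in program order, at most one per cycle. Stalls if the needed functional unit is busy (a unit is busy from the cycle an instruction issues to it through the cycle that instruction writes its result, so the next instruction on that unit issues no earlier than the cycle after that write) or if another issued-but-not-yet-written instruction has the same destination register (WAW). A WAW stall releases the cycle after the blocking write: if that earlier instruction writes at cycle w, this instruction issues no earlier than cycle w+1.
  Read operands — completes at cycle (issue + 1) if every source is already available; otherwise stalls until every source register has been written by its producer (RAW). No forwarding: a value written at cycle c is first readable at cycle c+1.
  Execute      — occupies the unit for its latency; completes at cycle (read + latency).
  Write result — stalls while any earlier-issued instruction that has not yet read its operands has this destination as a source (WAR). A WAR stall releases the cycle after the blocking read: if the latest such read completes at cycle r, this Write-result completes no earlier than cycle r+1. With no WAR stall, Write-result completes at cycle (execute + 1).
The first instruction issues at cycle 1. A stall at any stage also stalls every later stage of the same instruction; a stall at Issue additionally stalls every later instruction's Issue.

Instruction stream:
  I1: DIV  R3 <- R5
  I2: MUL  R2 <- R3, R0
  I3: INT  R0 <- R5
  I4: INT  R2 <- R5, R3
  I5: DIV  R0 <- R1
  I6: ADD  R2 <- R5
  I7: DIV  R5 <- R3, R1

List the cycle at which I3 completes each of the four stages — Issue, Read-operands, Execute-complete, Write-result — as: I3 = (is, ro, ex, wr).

I1  is:1  ro:2  ex:10  wr:11
I2  is:2  ro:12  ex:16  wr:17  — RAW R3: wait I1 write@11
I3  is:3  ro:4  ex:5  wr:13  — WAR R0: wait I2 read@12
I4  is:18  ro:19  ex:20  wr:21  — WAW R2: wait I2 write@17
I5  is:19  ro:20  ex:28  wr:29
I6  is:22  ro:23  ex:25  wr:26  — WAW R2: wait I4 write@21
I7  is:30  ro:31  ex:39  wr:40  — struct: DIV busy until I5 writes@29

I3 = (3, 4, 5, 13)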